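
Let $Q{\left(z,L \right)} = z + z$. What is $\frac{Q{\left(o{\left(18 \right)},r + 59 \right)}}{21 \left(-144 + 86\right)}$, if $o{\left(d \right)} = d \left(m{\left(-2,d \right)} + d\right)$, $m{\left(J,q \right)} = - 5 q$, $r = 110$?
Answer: $\frac{432}{203} \approx 2.1281$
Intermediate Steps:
$o{\left(d \right)} = - 4 d^{2}$ ($o{\left(d \right)} = d \left(- 5 d + d\right) = d \left(- 4 d\right) = - 4 d^{2}$)
$Q{\left(z,L \right)} = 2 z$
$\frac{Q{\left(o{\left(18 \right)},r + 59 \right)}}{21 \left(-144 + 86\right)} = \frac{2 \left(- 4 \cdot 18^{2}\right)}{21 \left(-144 + 86\right)} = \frac{2 \left(\left(-4\right) 324\right)}{21 \left(-58\right)} = \frac{2 \left(-1296\right)}{-1218} = \left(-2592\right) \left(- \frac{1}{1218}\right) = \frac{432}{203}$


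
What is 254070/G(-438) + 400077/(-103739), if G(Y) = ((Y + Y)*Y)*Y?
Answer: -1245582126467/322849876504 ≈ -3.8581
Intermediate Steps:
G(Y) = 2*Y**3 (G(Y) = ((2*Y)*Y)*Y = (2*Y**2)*Y = 2*Y**3)
254070/G(-438) + 400077/(-103739) = 254070/((2*(-438)**3)) + 400077/(-103739) = 254070/((2*(-84027672))) + 400077*(-1/103739) = 254070/(-168055344) - 400077/103739 = 254070*(-1/168055344) - 400077/103739 = -4705/3112136 - 400077/103739 = -1245582126467/322849876504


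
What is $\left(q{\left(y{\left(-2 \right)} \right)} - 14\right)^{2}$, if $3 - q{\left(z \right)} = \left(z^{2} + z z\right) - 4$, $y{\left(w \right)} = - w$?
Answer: $225$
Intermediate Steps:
$q{\left(z \right)} = 7 - 2 z^{2}$ ($q{\left(z \right)} = 3 - \left(\left(z^{2} + z z\right) - 4\right) = 3 - \left(\left(z^{2} + z^{2}\right) - 4\right) = 3 - \left(2 z^{2} - 4\right) = 3 - \left(-4 + 2 z^{2}\right) = 7 - 2 z^{2}$)
$\left(q{\left(y{\left(-2 \right)} \right)} - 14\right)^{2} = \left(\left(7 - 2 \left(\left(-1\right) \left(-2\right)\right)^{2}\right) - 14\right)^{2} = \left(\left(7 - 2 \cdot 2^{2}\right) - 14\right)^{2} = \left(\left(7 - 8\right) - 14\right)^{2} = \left(-1 - 14\right)^{2} = \left(-15\right)^{2} = 225$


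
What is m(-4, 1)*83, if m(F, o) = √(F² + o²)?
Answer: 83*√17 ≈ 342.22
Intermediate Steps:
m(-4, 1)*83 = √((-4)² + 1²)*83 = √(16 + 1)*83 = √17*83 = 83*√17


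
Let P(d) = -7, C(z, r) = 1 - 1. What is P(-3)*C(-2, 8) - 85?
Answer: -85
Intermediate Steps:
C(z, r) = 0
P(-3)*C(-2, 8) - 85 = -7*0 - 85 = 0 - 85 = -85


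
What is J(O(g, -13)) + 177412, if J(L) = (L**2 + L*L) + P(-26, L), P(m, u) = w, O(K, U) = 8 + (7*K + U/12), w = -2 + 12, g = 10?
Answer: 13626313/72 ≈ 1.8925e+5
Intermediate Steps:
w = 10
O(K, U) = 8 + 7*K + U/12 (O(K, U) = 8 + (7*K + U*(1/12)) = 8 + (7*K + U/12) = 8 + 7*K + U/12)
P(m, u) = 10
J(L) = 10 + 2*L**2 (J(L) = (L**2 + L*L) + 10 = (L**2 + L**2) + 10 = 2*L**2 + 10 = 10 + 2*L**2)
J(O(g, -13)) + 177412 = (10 + 2*(8 + 7*10 + (1/12)*(-13))**2) + 177412 = (10 + 2*(8 + 70 - 13/12)**2) + 177412 = (10 + 2*(923/12)**2) + 177412 = (10 + 2*(851929/144)) + 177412 = (10 + 851929/72) + 177412 = 852649/72 + 177412 = 13626313/72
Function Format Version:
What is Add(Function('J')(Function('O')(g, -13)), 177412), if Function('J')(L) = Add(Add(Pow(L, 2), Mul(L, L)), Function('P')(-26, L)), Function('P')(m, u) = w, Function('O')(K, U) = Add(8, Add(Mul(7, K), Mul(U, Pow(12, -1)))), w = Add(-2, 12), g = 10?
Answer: Rational(13626313, 72) ≈ 1.8925e+5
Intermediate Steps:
w = 10
Function('O')(K, U) = Add(8, Mul(7, K), Mul(Rational(1, 12), U)) (Function('O')(K, U) = Add(8, Add(Mul(7, K), Mul(U, Rational(1, 12)))) = Add(8, Add(Mul(7, K), Mul(Rational(1, 12), U))) = Add(8, Mul(7, K), Mul(Rational(1, 12), U)))
Function('P')(m, u) = 10
Function('J')(L) = Add(10, Mul(2, Pow(L, 2))) (Function('J')(L) = Add(Add(Pow(L, 2), Mul(L, L)), 10) = Add(Add(Pow(L, 2), Pow(L, 2)), 10) = Add(Mul(2, Pow(L, 2)), 10) = Add(10, Mul(2, Pow(L, 2))))
Add(Function('J')(Function('O')(g, -13)), 177412) = Add(Add(10, Mul(2, Pow(Add(8, Mul(7, 10), Mul(Rational(1, 12), -13)), 2))), 177412) = Add(Add(10, Mul(2, Pow(Add(8, 70, Rational(-13, 12)), 2))), 177412) = Add(Add(10, Mul(2, Pow(Rational(923, 12), 2))), 177412) = Add(Add(10, Mul(2, Rational(851929, 144))), 177412) = Add(Add(10, Rational(851929, 72)), 177412) = Add(Rational(852649, 72), 177412) = Rational(13626313, 72)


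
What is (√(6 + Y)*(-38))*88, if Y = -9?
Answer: -3344*I*√3 ≈ -5792.0*I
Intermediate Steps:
(√(6 + Y)*(-38))*88 = (√(6 - 9)*(-38))*88 = (√(-3)*(-38))*88 = ((I*√3)*(-38))*88 = -38*I*√3*88 = -3344*I*√3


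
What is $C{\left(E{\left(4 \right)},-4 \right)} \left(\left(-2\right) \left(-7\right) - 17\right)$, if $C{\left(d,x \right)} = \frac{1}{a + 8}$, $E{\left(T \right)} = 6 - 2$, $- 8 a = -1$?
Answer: $- \frac{24}{65} \approx -0.36923$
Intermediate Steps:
$a = \frac{1}{8}$ ($a = \left(- \frac{1}{8}\right) \left(-1\right) = \frac{1}{8} \approx 0.125$)
$E{\left(T \right)} = 4$
$C{\left(d,x \right)} = \frac{8}{65}$ ($C{\left(d,x \right)} = \frac{1}{\frac{1}{8} + 8} = \frac{1}{\frac{65}{8}} = \frac{8}{65}$)
$C{\left(E{\left(4 \right)},-4 \right)} \left(\left(-2\right) \left(-7\right) - 17\right) = \frac{8 \left(\left(-2\right) \left(-7\right) - 17\right)}{65} = \frac{8 \left(14 - 17\right)}{65} = \frac{8}{65} \left(-3\right) = - \frac{24}{65}$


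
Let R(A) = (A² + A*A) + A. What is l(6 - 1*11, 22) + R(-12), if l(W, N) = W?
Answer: 271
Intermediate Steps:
R(A) = A + 2*A² (R(A) = (A² + A²) + A = 2*A² + A = A + 2*A²)
l(6 - 1*11, 22) + R(-12) = (6 - 1*11) - 12*(1 + 2*(-12)) = (6 - 11) - 12*(1 - 24) = -5 - 12*(-23) = -5 + 276 = 271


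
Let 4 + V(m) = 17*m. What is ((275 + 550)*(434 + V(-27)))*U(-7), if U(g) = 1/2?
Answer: -23925/2 ≈ -11963.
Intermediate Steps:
V(m) = -4 + 17*m
U(g) = ½ (U(g) = 1*(½) = ½)
((275 + 550)*(434 + V(-27)))*U(-7) = ((275 + 550)*(434 + (-4 + 17*(-27))))*(½) = (825*(434 + (-4 - 459)))*(½) = (825*(434 - 463))*(½) = (825*(-29))*(½) = -23925*½ = -23925/2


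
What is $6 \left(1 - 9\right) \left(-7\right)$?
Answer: $336$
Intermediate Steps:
$6 \left(1 - 9\right) \left(-7\right) = 6 \left(-8\right) \left(-7\right) = \left(-48\right) \left(-7\right) = 336$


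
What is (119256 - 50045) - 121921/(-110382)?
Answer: 7639770523/110382 ≈ 69212.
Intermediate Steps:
(119256 - 50045) - 121921/(-110382) = 69211 - 121921*(-1/110382) = 69211 + 121921/110382 = 7639770523/110382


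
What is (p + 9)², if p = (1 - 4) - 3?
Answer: 9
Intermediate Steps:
p = -6 (p = -3 - 3 = -6)
(p + 9)² = (-6 + 9)² = 3² = 9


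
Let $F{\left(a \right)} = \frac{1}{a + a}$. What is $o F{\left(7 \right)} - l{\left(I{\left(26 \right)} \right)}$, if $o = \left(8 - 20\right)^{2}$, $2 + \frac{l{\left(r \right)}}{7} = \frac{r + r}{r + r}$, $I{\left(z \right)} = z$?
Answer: $\frac{121}{7} \approx 17.286$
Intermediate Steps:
$l{\left(r \right)} = -7$ ($l{\left(r \right)} = -14 + 7 \frac{r + r}{r + r} = -14 + 7 \frac{2 r}{2 r} = -14 + 7 \cdot 2 r \frac{1}{2 r} = -14 + 7 \cdot 1 = -14 + 7 = -7$)
$o = 144$ ($o = \left(-12\right)^{2} = 144$)
$F{\left(a \right)} = \frac{1}{2 a}$
$o F{\left(7 \right)} - l{\left(I{\left(26 \right)} \right)} = 144 \frac{1}{2 \cdot 7} - -7 = 144 \cdot \frac{1}{2} \cdot \frac{1}{7} + 7 = 144 \cdot \frac{1}{14} + 7 = \frac{72}{7} + 7 = \frac{121}{7}$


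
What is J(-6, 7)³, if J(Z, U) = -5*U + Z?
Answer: -68921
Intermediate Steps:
J(Z, U) = Z - 5*U
J(-6, 7)³ = (-6 - 5*7)³ = (-6 - 35)³ = (-41)³ = -68921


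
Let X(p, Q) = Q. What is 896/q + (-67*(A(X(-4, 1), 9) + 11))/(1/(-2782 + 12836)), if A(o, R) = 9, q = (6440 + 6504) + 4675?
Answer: -33909929992/2517 ≈ -1.3472e+7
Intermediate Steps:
q = 17619 (q = 12944 + 4675 = 17619)
896/q + (-67*(A(X(-4, 1), 9) + 11))/(1/(-2782 + 12836)) = 896/17619 + (-67*(9 + 11))/(1/(-2782 + 12836)) = 896*(1/17619) + (-67*20)/(1/10054) = 128/2517 - 1340/1/10054 = 128/2517 - 1340*10054 = 128/2517 - 13472360 = -33909929992/2517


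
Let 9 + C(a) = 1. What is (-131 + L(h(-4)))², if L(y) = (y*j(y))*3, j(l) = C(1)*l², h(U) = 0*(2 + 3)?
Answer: 17161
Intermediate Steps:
C(a) = -8 (C(a) = -9 + 1 = -8)
h(U) = 0 (h(U) = 0*5 = 0)
j(l) = -8*l²
L(y) = -24*y³ (L(y) = (y*(-8*y²))*3 = -8*y³*3 = -24*y³)
(-131 + L(h(-4)))² = (-131 - 24*0³)² = (-131 - 24*0)² = (-131 + 0)² = (-131)² = 17161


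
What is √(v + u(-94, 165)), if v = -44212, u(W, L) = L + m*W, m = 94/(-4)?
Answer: I*√41838 ≈ 204.54*I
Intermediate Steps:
m = -47/2 (m = 94*(-¼) = -47/2 ≈ -23.500)
u(W, L) = L - 47*W/2
√(v + u(-94, 165)) = √(-44212 + (165 - 47/2*(-94))) = √(-44212 + (165 + 2209)) = √(-44212 + 2374) = √(-41838) = I*√41838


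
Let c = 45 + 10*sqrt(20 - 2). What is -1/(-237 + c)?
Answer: 8/1461 + 5*sqrt(2)/5844 ≈ 0.0066857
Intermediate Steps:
c = 45 + 30*sqrt(2) (c = 45 + 10*sqrt(18) = 45 + 10*(3*sqrt(2)) = 45 + 30*sqrt(2) ≈ 87.426)
-1/(-237 + c) = -1/(-237 + (45 + 30*sqrt(2))) = -1/(-192 + 30*sqrt(2))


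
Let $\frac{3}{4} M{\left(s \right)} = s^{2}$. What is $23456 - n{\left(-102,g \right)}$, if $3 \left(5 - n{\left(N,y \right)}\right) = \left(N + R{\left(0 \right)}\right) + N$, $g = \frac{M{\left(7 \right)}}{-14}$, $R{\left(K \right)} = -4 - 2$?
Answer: $23381$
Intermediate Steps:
$M{\left(s \right)} = \frac{4 s^{2}}{3}$
$R{\left(K \right)} = -6$
$g = - \frac{14}{3}$ ($g = \frac{\frac{4}{3} \cdot 7^{2}}{-14} = \frac{4}{3} \cdot 49 \left(- \frac{1}{14}\right) = \frac{196}{3} \left(- \frac{1}{14}\right) = - \frac{14}{3} \approx -4.6667$)
$n{\left(N,y \right)} = 7 - \frac{2 N}{3}$ ($n{\left(N,y \right)} = 5 - \frac{\left(N - 6\right) + N}{3} = 5 - \frac{\left(-6 + N\right) + N}{3} = 5 - \frac{-6 + 2 N}{3} = 5 - \left(-2 + \frac{2 N}{3}\right) = 7 - \frac{2 N}{3}$)
$23456 - n{\left(-102,g \right)} = 23456 - \left(7 - -68\right) = 23456 - \left(7 + 68\right) = 23456 - 75 = 23381$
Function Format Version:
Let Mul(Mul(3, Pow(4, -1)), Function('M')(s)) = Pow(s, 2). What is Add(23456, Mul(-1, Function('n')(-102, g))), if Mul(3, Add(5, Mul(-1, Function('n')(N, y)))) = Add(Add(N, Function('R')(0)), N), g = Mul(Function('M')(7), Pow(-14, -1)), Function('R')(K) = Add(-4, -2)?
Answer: 23381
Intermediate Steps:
Function('M')(s) = Mul(Rational(4, 3), Pow(s, 2))
Function('R')(K) = -6
g = Rational(-14, 3) (g = Mul(Mul(Rational(4, 3), Pow(7, 2)), Pow(-14, -1)) = Mul(Mul(Rational(4, 3), 49), Rational(-1, 14)) = Mul(Rational(196, 3), Rational(-1, 14)) = Rational(-14, 3) ≈ -4.6667)
Function('n')(N, y) = Add(7, Mul(Rational(-2, 3), N)) (Function('n')(N, y) = Add(5, Mul(Rational(-1, 3), Add(Add(N, -6), N))) = Add(5, Mul(Rational(-1, 3), Add(Add(-6, N), N))) = Add(5, Mul(Rational(-1, 3), Add(-6, Mul(2, N)))) = Add(5, Add(2, Mul(Rational(-2, 3), N))) = Add(7, Mul(Rational(-2, 3), N)))
Add(23456, Mul(-1, Function('n')(-102, g))) = Add(23456, Mul(-1, Add(7, Mul(Rational(-2, 3), -102)))) = Add(23456, Mul(-1, Add(7, 68))) = Add(23456, Mul(-1, 75)) = Add(23456, -75) = 23381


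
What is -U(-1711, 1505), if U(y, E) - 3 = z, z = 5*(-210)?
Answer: 1047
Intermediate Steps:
z = -1050
U(y, E) = -1047 (U(y, E) = 3 - 1050 = -1047)
-U(-1711, 1505) = -1*(-1047) = 1047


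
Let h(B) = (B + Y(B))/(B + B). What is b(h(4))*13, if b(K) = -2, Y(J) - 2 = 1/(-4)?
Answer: -26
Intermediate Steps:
Y(J) = 7/4 (Y(J) = 2 + 1/(-4) = 2 - ¼ = 7/4)
h(B) = (7/4 + B)/(2*B) (h(B) = (B + 7/4)/(B + B) = (7/4 + B)/((2*B)) = (7/4 + B)*(1/(2*B)) = (7/4 + B)/(2*B))
b(h(4))*13 = -2*13 = -26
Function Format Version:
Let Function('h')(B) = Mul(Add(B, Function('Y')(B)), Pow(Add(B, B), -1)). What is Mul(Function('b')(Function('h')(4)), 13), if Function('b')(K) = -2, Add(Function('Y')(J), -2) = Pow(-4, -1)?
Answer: -26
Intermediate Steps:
Function('Y')(J) = Rational(7, 4) (Function('Y')(J) = Add(2, Pow(-4, -1)) = Add(2, Rational(-1, 4)) = Rational(7, 4))
Function('h')(B) = Mul(Rational(1, 2), Pow(B, -1), Add(Rational(7, 4), B)) (Function('h')(B) = Mul(Add(B, Rational(7, 4)), Pow(Add(B, B), -1)) = Mul(Add(Rational(7, 4), B), Pow(Mul(2, B), -1)) = Mul(Add(Rational(7, 4), B), Mul(Rational(1, 2), Pow(B, -1))) = Mul(Rational(1, 2), Pow(B, -1), Add(Rational(7, 4), B)))
Mul(Function('b')(Function('h')(4)), 13) = Mul(-2, 13) = -26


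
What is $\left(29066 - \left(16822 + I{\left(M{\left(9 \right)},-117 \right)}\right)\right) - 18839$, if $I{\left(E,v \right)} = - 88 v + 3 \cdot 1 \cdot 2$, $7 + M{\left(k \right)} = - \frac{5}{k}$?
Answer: $-16897$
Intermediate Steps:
$M{\left(k \right)} = -7 - \frac{5}{k}$
$I{\left(E,v \right)} = 6 - 88 v$ ($I{\left(E,v \right)} = - 88 v + 3 \cdot 2 = - 88 v + 6 = 6 - 88 v$)
$\left(29066 - \left(16822 + I{\left(M{\left(9 \right)},-117 \right)}\right)\right) - 18839 = \left(29066 - \left(16828 + 10296\right)\right) - 18839 = \left(29066 - 27124\right) - 18839 = 1942 - 18839 = -16897$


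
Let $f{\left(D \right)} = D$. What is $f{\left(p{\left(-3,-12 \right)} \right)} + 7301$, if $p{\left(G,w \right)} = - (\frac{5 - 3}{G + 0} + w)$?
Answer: $\frac{21941}{3} \approx 7313.7$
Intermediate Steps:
$p{\left(G,w \right)} = - w - \frac{2}{G}$ ($p{\left(G,w \right)} = - (\frac{2}{G} + w) = - (w + \frac{2}{G}) = - w - \frac{2}{G}$)
$f{\left(p{\left(-3,-12 \right)} \right)} + 7301 = \left(\left(-1\right) \left(-12\right) - \frac{2}{-3}\right) + 7301 = \left(12 - - \frac{2}{3}\right) + 7301 = \left(12 + \frac{2}{3}\right) + 7301 = \frac{38}{3} + 7301 = \frac{21941}{3}$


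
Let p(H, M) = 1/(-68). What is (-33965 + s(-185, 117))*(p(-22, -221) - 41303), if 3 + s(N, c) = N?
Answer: 5642487445/4 ≈ 1.4106e+9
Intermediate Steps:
s(N, c) = -3 + N
p(H, M) = -1/68
(-33965 + s(-185, 117))*(p(-22, -221) - 41303) = (-33965 + (-3 - 185))*(-1/68 - 41303) = (-33965 - 188)*(-2808605/68) = -34153*(-2808605/68) = 5642487445/4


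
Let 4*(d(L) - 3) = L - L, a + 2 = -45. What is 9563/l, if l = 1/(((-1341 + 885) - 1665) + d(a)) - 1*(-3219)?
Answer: 20254434/6817841 ≈ 2.9708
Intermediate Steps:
a = -47 (a = -2 - 45 = -47)
d(L) = 3 (d(L) = 3 + (L - L)/4 = 3 + (¼)*0 = 3 + 0 = 3)
l = 6817841/2118 (l = 1/(((-1341 + 885) - 1665) + 3) - 1*(-3219) = 1/((-456 - 1665) + 3) + 3219 = 1/(-2121 + 3) + 3219 = 1/(-2118) + 3219 = -1/2118 + 3219 = 6817841/2118 ≈ 3219.0)
9563/l = 9563/(6817841/2118) = 9563*(2118/6817841) = 20254434/6817841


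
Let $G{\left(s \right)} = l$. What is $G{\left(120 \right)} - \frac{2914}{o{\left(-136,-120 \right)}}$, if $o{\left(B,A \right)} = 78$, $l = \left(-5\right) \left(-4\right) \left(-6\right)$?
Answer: $- \frac{6137}{39} \approx -157.36$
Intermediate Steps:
$l = -120$ ($l = 20 \left(-6\right) = -120$)
$G{\left(s \right)} = -120$
$G{\left(120 \right)} - \frac{2914}{o{\left(-136,-120 \right)}} = -120 - \frac{2914}{78} = -120 - \frac{1457}{39} = - \frac{6137}{39}$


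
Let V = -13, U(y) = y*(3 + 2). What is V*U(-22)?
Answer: 1430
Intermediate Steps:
U(y) = 5*y (U(y) = y*5 = 5*y)
V*U(-22) = -65*(-22) = -13*(-110) = 1430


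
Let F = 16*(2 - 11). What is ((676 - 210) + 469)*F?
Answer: -134640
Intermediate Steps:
F = -144 (F = 16*(-9) = -144)
((676 - 210) + 469)*F = ((676 - 210) + 469)*(-144) = (466 + 469)*(-144) = 935*(-144) = -134640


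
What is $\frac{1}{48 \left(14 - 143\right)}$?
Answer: $- \frac{1}{6192} \approx -0.0001615$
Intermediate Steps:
$\frac{1}{48 \left(14 - 143\right)} = \frac{1}{48 \left(-129\right)} = \frac{1}{-6192} = - \frac{1}{6192}$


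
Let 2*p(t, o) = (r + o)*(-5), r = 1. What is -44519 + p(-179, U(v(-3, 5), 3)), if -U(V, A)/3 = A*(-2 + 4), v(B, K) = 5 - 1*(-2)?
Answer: -88953/2 ≈ -44477.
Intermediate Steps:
v(B, K) = 7 (v(B, K) = 5 + 2 = 7)
U(V, A) = -6*A (U(V, A) = -3*A*(-2 + 4) = -3*A*2 = -6*A)
p(t, o) = -5/2 - 5*o/2 (p(t, o) = ((1 + o)*(-5))/2 = (-5 - 5*o)/2 = -5/2 - 5*o/2)
-44519 + p(-179, U(v(-3, 5), 3)) = -44519 + (-5/2 - (-15)*3) = -44519 + (-5/2 - 5/2*(-18)) = -44519 + (-5/2 + 45) = -44519 + 85/2 = -88953/2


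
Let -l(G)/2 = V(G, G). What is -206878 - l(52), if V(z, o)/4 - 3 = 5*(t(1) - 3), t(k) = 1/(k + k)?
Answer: -206954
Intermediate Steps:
t(k) = 1/(2*k)
V(z, o) = -38 (V(z, o) = 12 + 4*(5*((½)/1 - 3)) = 12 + 4*(5*((½)*1 - 3)) = 12 + 4*(5*(½ - 3)) = 12 + 4*(5*(-5/2)) = 12 + 4*(-25/2) = 12 - 50 = -38)
l(G) = 76 (l(G) = -2*(-38) = 76)
-206878 - l(52) = -206878 - 1*76 = -206878 - 76 = -206954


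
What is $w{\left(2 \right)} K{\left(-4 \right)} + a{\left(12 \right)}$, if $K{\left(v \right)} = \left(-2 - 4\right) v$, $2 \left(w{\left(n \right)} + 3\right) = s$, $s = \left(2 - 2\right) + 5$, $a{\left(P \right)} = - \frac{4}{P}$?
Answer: $- \frac{37}{3} \approx -12.333$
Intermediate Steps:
$s = 5$ ($s = 0 + 5 = 5$)
$w{\left(n \right)} = - \frac{1}{2}$ ($w{\left(n \right)} = -3 + \frac{1}{2} \cdot 5 = -3 + \frac{5}{2} = - \frac{1}{2}$)
$K{\left(v \right)} = - 6 v$
$w{\left(2 \right)} K{\left(-4 \right)} + a{\left(12 \right)} = - \frac{\left(-6\right) \left(-4\right)}{2} - \frac{4}{12} = \left(- \frac{1}{2}\right) 24 - \frac{1}{3} = -12 - \frac{1}{3} = - \frac{37}{3}$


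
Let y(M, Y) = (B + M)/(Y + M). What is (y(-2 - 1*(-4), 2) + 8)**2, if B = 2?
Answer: 81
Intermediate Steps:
y(M, Y) = (2 + M)/(M + Y) (y(M, Y) = (2 + M)/(Y + M) = (2 + M)/(M + Y))
(y(-2 - 1*(-4), 2) + 8)**2 = ((2 + (-2 - 1*(-4)))/((-2 - 1*(-4)) + 2) + 8)**2 = ((2 + (-2 + 4))/((-2 + 4) + 2) + 8)**2 = ((2 + 2)/(2 + 2) + 8)**2 = (4/4 + 8)**2 = ((1/4)*4 + 8)**2 = (1 + 8)**2 = 9**2 = 81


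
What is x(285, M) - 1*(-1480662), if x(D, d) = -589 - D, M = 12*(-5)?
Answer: 1479788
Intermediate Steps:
M = -60
x(285, M) - 1*(-1480662) = (-589 - 1*285) - 1*(-1480662) = (-589 - 285) + 1480662 = -874 + 1480662 = 1479788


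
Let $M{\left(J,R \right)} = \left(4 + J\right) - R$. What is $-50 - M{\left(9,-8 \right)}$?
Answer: $-71$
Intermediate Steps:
$M{\left(J,R \right)} = 4 + J - R$
$-50 - M{\left(9,-8 \right)} = -50 - \left(4 + 9 - -8\right) = -50 - \left(4 + 9 + 8\right) = -50 - 21 = -71$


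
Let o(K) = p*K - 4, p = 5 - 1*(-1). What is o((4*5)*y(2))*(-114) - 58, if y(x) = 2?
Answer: -26962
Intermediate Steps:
p = 6 (p = 5 + 1 = 6)
o(K) = -4 + 6*K (o(K) = 6*K - 4 = -4 + 6*K)
o((4*5)*y(2))*(-114) - 58 = (-4 + 6*((4*5)*2))*(-114) - 58 = (-4 + 6*(20*2))*(-114) - 58 = (-4 + 6*40)*(-114) - 58 = (-4 + 240)*(-114) - 58 = 236*(-114) - 58 = -26904 - 58 = -26962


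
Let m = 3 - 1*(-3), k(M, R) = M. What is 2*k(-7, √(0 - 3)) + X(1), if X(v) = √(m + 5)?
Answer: -14 + √11 ≈ -10.683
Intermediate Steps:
m = 6 (m = 3 + 3 = 6)
X(v) = √11 (X(v) = √(6 + 5) = √11)
2*k(-7, √(0 - 3)) + X(1) = 2*(-7) + √11 = -14 + √11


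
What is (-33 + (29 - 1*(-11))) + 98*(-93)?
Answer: -9107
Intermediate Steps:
(-33 + (29 - 1*(-11))) + 98*(-93) = (-33 + (29 + 11)) - 9114 = (-33 + 40) - 9114 = 7 - 9114 = -9107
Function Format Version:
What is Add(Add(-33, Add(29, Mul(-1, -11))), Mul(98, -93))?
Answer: -9107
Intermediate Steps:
Add(Add(-33, Add(29, Mul(-1, -11))), Mul(98, -93)) = Add(Add(-33, Add(29, 11)), -9114) = Add(Add(-33, 40), -9114) = Add(7, -9114) = -9107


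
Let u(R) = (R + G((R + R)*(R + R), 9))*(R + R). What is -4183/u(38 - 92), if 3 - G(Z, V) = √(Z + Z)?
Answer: 1513/15876 - 89*√2/441 ≈ -0.19011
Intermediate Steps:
G(Z, V) = 3 - √2*√Z (G(Z, V) = 3 - √(Z + Z) = 3 - √(2*Z) = 3 - √2*√Z)
u(R) = 2*R*(3 + R - 2*√2*√(R²)) (u(R) = (R + (3 - √2*√((R + R)*(R + R))))*(R + R) = (R + (3 - √2*√((2*R)*(2*R))))*(2*R) = (R + (3 - √2*√(4*R²)))*(2*R) = (R + (3 - √2*2*√(R²)))*(2*R) = (R + (3 - 2*√2*√(R²)))*(2*R) = (3 + R - 2*√2*√(R²))*(2*R) = 2*R*(3 + R - 2*√2*√(R²)))
-4183/u(38 - 92) = -4183*1/(2*(38 - 92)*(3 + (38 - 92) - 2*√2*√((38 - 92)²))) = -4183*(-1/(108*(3 - 54 - 2*√2*√((-54)²)))) = -4183*(-1/(108*(3 - 54 - 2*√2*√2916))) = -4183*(-1/(108*(3 - 54 - 2*√2*54))) = -4183*(-1/(108*(3 - 54 - 108*√2))) = -4183*(-1/(108*(-51 - 108*√2))) = -4183/(5508 + 11664*√2)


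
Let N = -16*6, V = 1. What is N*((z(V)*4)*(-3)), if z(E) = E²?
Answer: 1152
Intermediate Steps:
N = -96
N*((z(V)*4)*(-3)) = -96*1²*4*(-3) = -96*1*4*(-3) = -384*(-3) = -96*(-12) = 1152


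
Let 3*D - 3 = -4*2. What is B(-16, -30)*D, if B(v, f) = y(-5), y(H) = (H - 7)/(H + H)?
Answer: -2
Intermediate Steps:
y(H) = (-7 + H)/(2*H) (y(H) = (-7 + H)/((2*H)) = (-7 + H)*(1/(2*H)) = (-7 + H)/(2*H))
B(v, f) = 6/5 (B(v, f) = (½)*(-7 - 5)/(-5) = (½)*(-⅕)*(-12) = 6/5)
D = -5/3 (D = 1 + (-4*2)/3 = 1 + (⅓)*(-8) = 1 - 8/3 = -5/3 ≈ -1.6667)
B(-16, -30)*D = (6/5)*(-5/3) = -2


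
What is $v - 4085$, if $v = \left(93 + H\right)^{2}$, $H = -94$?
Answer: $-4084$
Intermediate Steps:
$v = 1$ ($v = \left(93 - 94\right)^{2} = \left(-1\right)^{2} = 1$)
$v - 4085 = 1 - 4085 = -4084$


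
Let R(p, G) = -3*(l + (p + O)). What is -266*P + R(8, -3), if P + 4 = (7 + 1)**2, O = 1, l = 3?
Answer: -15996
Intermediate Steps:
R(p, G) = -12 - 3*p (R(p, G) = -3*(3 + (p + 1)) = -3*(3 + (1 + p)) = -3*(4 + p) = -12 - 3*p)
P = 60 (P = -4 + (7 + 1)**2 = -4 + 8**2 = -4 + 64 = 60)
-266*P + R(8, -3) = -266*60 + (-12 - 3*8) = -15960 + (-12 - 24) = -15960 - 36 = -15996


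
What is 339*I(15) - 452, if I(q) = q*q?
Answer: 75823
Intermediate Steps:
I(q) = q²
339*I(15) - 452 = 339*15² - 452 = 339*225 - 452 = 76275 - 452 = 75823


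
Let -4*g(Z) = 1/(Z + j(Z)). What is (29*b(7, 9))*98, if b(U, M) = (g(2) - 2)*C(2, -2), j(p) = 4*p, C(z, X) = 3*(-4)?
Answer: 345303/5 ≈ 69061.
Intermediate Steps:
C(z, X) = -12
g(Z) = -1/(20*Z) (g(Z) = -1/(4*(Z + 4*Z)) = -1/(5*Z)/4 = -1/(20*Z))
b(U, M) = 243/10 (b(U, M) = (-1/20/2 - 2)*(-12) = (-1/20*½ - 2)*(-12) = (-1/40 - 2)*(-12) = -81/40*(-12) = 243/10)
(29*b(7, 9))*98 = (29*(243/10))*98 = (7047/10)*98 = 345303/5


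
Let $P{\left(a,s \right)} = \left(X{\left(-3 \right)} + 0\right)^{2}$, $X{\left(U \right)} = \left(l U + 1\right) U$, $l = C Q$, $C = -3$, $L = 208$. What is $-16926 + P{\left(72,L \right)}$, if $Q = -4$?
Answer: $-5901$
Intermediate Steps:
$l = 12$ ($l = \left(-3\right) \left(-4\right) = 12$)
$X{\left(U \right)} = U \left(1 + 12 U\right)$ ($X{\left(U \right)} = \left(12 U + 1\right) U = \left(1 + 12 U\right) U = U \left(1 + 12 U\right)$)
$P{\left(a,s \right)} = 11025$ ($P{\left(a,s \right)} = \left(- 3 \left(1 + 12 \left(-3\right)\right) + 0\right)^{2} = \left(- 3 \left(1 - 36\right) + 0\right)^{2} = \left(\left(-3\right) \left(-35\right) + 0\right)^{2} = \left(105 + 0\right)^{2} = 105^{2} = 11025$)
$-16926 + P{\left(72,L \right)} = -16926 + 11025 = -5901$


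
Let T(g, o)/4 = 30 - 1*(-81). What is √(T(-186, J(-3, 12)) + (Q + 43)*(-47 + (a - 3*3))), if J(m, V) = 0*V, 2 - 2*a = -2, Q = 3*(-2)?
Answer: I*√1554 ≈ 39.421*I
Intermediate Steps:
Q = -6
a = 2 (a = 1 - ½*(-2) = 1 + 1 = 2)
J(m, V) = 0
T(g, o) = 444 (T(g, o) = 4*(30 - 1*(-81)) = 4*(30 + 81) = 4*111 = 444)
√(T(-186, J(-3, 12)) + (Q + 43)*(-47 + (a - 3*3))) = √(444 + (-6 + 43)*(-47 + (2 - 3*3))) = √(444 + 37*(-47 + (2 - 9))) = √(444 + 37*(-47 - 7)) = √(444 + 37*(-54)) = √(444 - 1998) = √(-1554) = I*√1554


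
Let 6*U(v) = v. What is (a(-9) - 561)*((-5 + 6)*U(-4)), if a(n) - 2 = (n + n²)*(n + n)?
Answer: 3710/3 ≈ 1236.7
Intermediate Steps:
U(v) = v/6
a(n) = 2 + 2*n*(n + n²) (a(n) = 2 + (n + n²)*(n + n) = 2 + (n + n²)*(2*n) = 2 + 2*n*(n + n²))
(a(-9) - 561)*((-5 + 6)*U(-4)) = ((2 + 2*(-9)² + 2*(-9)³) - 561)*((-5 + 6)*((⅙)*(-4))) = ((2 + 2*81 + 2*(-729)) - 561)*(1*(-⅔)) = ((2 + 162 - 1458) - 561)*(-⅔) = (-1294 - 561)*(-⅔) = -1855*(-⅔) = 3710/3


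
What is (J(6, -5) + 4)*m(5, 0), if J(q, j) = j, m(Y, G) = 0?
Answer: 0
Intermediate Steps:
(J(6, -5) + 4)*m(5, 0) = (-5 + 4)*0 = -1*0 = 0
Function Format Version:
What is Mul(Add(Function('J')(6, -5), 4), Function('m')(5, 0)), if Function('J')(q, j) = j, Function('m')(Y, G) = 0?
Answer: 0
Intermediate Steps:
Mul(Add(Function('J')(6, -5), 4), Function('m')(5, 0)) = Mul(Add(-5, 4), 0) = Mul(-1, 0) = 0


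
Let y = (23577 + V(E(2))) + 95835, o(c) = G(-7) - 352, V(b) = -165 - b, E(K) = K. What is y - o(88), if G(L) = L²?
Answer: 119548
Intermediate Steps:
o(c) = -303 (o(c) = (-7)² - 352 = 49 - 352 = -303)
y = 119245 (y = (23577 + (-165 - 1*2)) + 95835 = (23577 + (-165 - 2)) + 95835 = (23577 - 167) + 95835 = 23410 + 95835 = 119245)
y - o(88) = 119245 - 1*(-303) = 119245 + 303 = 119548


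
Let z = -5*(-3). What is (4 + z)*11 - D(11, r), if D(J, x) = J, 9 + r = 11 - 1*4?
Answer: 198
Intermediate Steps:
r = -2 (r = -9 + (11 - 1*4) = -9 + (11 - 4) = -9 + 7 = -2)
z = 15
(4 + z)*11 - D(11, r) = (4 + 15)*11 - 1*11 = 19*11 - 11 = 209 - 11 = 198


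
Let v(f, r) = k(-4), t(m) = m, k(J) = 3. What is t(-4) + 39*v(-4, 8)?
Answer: 113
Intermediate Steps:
v(f, r) = 3
t(-4) + 39*v(-4, 8) = -4 + 39*3 = -4 + 117 = 113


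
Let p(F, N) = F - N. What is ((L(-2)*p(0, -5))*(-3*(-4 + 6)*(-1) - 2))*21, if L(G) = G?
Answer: -840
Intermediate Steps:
((L(-2)*p(0, -5))*(-3*(-4 + 6)*(-1) - 2))*21 = ((-2*(0 - 1*(-5)))*(-3*(-4 + 6)*(-1) - 2))*21 = ((-2*(0 + 5))*(-6*(-1) - 2))*21 = ((-2*5)*(-3*(-2) - 2))*21 = -10*(6 - 2)*21 = -10*4*21 = -40*21 = -840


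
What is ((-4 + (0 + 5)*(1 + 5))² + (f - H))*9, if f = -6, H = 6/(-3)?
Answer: 6048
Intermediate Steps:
H = -2 (H = 6*(-⅓) = -2)
((-4 + (0 + 5)*(1 + 5))² + (f - H))*9 = ((-4 + (0 + 5)*(1 + 5))² + (-6 - 1*(-2)))*9 = ((-4 + 5*6)² + (-6 + 2))*9 = ((-4 + 30)² - 4)*9 = (26² - 4)*9 = (676 - 4)*9 = 672*9 = 6048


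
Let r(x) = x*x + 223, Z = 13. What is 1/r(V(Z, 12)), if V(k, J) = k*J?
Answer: 1/24559 ≈ 4.0718e-5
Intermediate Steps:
V(k, J) = J*k
r(x) = 223 + x**2 (r(x) = x**2 + 223 = 223 + x**2)
1/r(V(Z, 12)) = 1/(223 + (12*13)**2) = 1/(223 + 156**2) = 1/(223 + 24336) = 1/24559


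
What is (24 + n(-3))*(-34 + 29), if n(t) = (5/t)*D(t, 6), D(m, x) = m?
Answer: -145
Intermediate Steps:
n(t) = 5 (n(t) = (5/t)*t = 5)
(24 + n(-3))*(-34 + 29) = (24 + 5)*(-34 + 29) = 29*(-5) = -145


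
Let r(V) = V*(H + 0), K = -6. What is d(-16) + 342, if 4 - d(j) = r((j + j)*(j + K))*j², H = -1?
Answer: 180570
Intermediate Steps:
r(V) = -V (r(V) = V*(-1 + 0) = V*(-1) = -V)
d(j) = 4 + 2*j³*(-6 + j) (d(j) = 4 - (-(j + j)*(j - 6))*j² = 4 - (-2*j*(-6 + j))*j² = 4 - (-2)*j³*(-6 + j) = 4 + 2*j³*(-6 + j))
d(-16) + 342 = (4 + 2*(-16)³*(-6 - 16)) + 342 = (4 + 2*(-4096)*(-22)) + 342 = (4 + 180224) + 342 = 180228 + 342 = 180570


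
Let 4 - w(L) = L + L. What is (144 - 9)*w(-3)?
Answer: 1350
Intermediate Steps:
w(L) = 4 - 2*L (w(L) = 4 - (L + L) = 4 - 2*L)
(144 - 9)*w(-3) = (144 - 9)*(4 - 2*(-3)) = 135*(4 + 6) = 135*10 = 1350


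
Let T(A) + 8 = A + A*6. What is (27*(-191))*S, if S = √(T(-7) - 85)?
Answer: -5157*I*√142 ≈ -61453.0*I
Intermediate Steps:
T(A) = -8 + 7*A (T(A) = -8 + (A + A*6) = -8 + (A + 6*A) = -8 + 7*A)
S = I*√142 (S = √((-8 + 7*(-7)) - 85) = √((-8 - 49) - 85) = √(-57 - 85) = √(-142) = I*√142 ≈ 11.916*I)
(27*(-191))*S = (27*(-191))*(I*√142) = -5157*I*√142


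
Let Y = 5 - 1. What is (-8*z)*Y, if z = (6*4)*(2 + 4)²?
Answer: -27648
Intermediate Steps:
Y = 4
z = 864 (z = 24*6² = 24*36 = 864)
(-8*z)*Y = -8*864*4 = -6912*4 = -27648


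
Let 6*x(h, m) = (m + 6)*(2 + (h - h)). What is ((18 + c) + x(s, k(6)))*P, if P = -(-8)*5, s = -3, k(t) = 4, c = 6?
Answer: 3280/3 ≈ 1093.3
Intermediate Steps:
P = 40 (P = -4*(-10) = 40)
x(h, m) = 2 + m/3 (x(h, m) = ((m + 6)*(2 + (h - h)))/6 = ((6 + m)*(2 + 0))/6 = ((6 + m)*2)/6 = (12 + 2*m)/6 = 2 + m/3)
((18 + c) + x(s, k(6)))*P = ((18 + 6) + (2 + (⅓)*4))*40 = (24 + (2 + 4/3))*40 = (24 + 10/3)*40 = (82/3)*40 = 3280/3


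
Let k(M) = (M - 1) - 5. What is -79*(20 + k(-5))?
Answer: -711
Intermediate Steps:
k(M) = -6 + M (k(M) = (-1 + M) - 5 = -6 + M)
-79*(20 + k(-5)) = -79*(20 + (-6 - 5)) = -79*(20 - 11) = -79*9 = -711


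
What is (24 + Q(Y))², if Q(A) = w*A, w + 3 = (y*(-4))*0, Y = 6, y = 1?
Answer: 36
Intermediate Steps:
w = -3 (w = -3 + (1*(-4))*0 = -3 - 4*0 = -3 + 0 = -3)
Q(A) = -3*A
(24 + Q(Y))² = (24 - 3*6)² = (24 - 18)² = 6² = 36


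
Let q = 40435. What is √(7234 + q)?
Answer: √47669 ≈ 218.33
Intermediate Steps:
√(7234 + q) = √(7234 + 40435) = √47669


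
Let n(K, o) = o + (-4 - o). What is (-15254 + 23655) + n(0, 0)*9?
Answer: 8365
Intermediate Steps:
n(K, o) = -4
(-15254 + 23655) + n(0, 0)*9 = (-15254 + 23655) - 4*9 = 8401 - 36 = 8365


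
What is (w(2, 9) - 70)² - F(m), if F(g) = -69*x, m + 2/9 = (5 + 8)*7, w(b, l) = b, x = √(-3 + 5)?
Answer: 4624 + 69*√2 ≈ 4721.6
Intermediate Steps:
x = √2 ≈ 1.4142
m = 817/9 (m = -2/9 + (5 + 8)*7 = -2/9 + 13*7 = -2/9 + 91 = 817/9 ≈ 90.778)
F(g) = -69*√2
(w(2, 9) - 70)² - F(m) = (2 - 70)² - (-69)*√2 = (-68)² + 69*√2 = 4624 + 69*√2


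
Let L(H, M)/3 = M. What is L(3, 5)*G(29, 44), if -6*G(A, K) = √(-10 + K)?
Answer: -5*√34/2 ≈ -14.577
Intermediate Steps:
L(H, M) = 3*M
G(A, K) = -√(-10 + K)/6
L(3, 5)*G(29, 44) = (3*5)*(-√(-10 + 44)/6) = 15*(-√34/6) = -5*√34/2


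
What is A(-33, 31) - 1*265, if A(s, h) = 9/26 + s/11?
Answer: -6959/26 ≈ -267.65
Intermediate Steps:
A(s, h) = 9/26 + s/11 (A(s, h) = 9*(1/26) + s*(1/11) = 9/26 + s/11)
A(-33, 31) - 1*265 = (9/26 + (1/11)*(-33)) - 1*265 = (9/26 - 3) - 265 = -69/26 - 265 = -6959/26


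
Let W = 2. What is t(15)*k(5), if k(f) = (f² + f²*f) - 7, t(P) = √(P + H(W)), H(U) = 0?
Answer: 143*√15 ≈ 553.84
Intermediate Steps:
t(P) = √P (t(P) = √(P + 0) = √P)
k(f) = -7 + f² + f³ (k(f) = (f² + f³) - 7 = -7 + f² + f³)
t(15)*k(5) = √15*(-7 + 5² + 5³) = √15*(-7 + 25 + 125) = √15*143 = 143*√15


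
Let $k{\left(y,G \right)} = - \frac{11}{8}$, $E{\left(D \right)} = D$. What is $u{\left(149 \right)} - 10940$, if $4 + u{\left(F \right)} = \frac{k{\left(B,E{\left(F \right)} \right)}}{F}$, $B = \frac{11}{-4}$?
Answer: $- \frac{13045259}{1192} \approx -10944.0$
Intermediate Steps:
$B = - \frac{11}{4}$ ($B = 11 \left(- \frac{1}{4}\right) = - \frac{11}{4} \approx -2.75$)
$k{\left(y,G \right)} = - \frac{11}{8}$ ($k{\left(y,G \right)} = \left(-11\right) \frac{1}{8} = - \frac{11}{8}$)
$u{\left(F \right)} = -4 - \frac{11}{8 F}$
$u{\left(149 \right)} - 10940 = \left(-4 - \frac{11}{8 \cdot 149}\right) - 10940 = \left(-4 - \frac{11}{1192}\right) - 10940 = - \frac{4779}{1192} - 10940 = - \frac{13045259}{1192}$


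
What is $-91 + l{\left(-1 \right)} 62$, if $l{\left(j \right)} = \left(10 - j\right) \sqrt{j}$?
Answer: $-91 + 682 i \approx -91.0 + 682.0 i$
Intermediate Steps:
$l{\left(j \right)} = \sqrt{j} \left(10 - j\right)$
$-91 + l{\left(-1 \right)} 62 = -91 + \sqrt{-1} \left(10 - -1\right) 62 = -91 + i \left(10 + 1\right) 62 = -91 + i 11 \cdot 62 = -91 + 11 i 62 = -91 + 682 i$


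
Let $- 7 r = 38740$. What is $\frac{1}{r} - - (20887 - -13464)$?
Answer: $\frac{1330757733}{38740} \approx 34351.0$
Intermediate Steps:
$r = - \frac{38740}{7}$ ($r = \left(- \frac{1}{7}\right) 38740 = - \frac{38740}{7} \approx -5534.3$)
$\frac{1}{r} - - (20887 - -13464) = \frac{1}{- \frac{38740}{7}} - - (20887 - -13464) = - \frac{7}{38740} - - (20887 + 13464) = - \frac{7}{38740} - \left(-1\right) 34351 = - \frac{7}{38740} - -34351 = - \frac{7}{38740} + 34351 = \frac{1330757733}{38740}$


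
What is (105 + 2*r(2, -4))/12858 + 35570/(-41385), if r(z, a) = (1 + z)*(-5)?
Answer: -30283679/35475222 ≈ -0.85366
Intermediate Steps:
r(z, a) = -5 - 5*z
(105 + 2*r(2, -4))/12858 + 35570/(-41385) = (105 + 2*(-5 - 5*2))/12858 + 35570/(-41385) = (105 + 2*(-5 - 10))*(1/12858) + 35570*(-1/41385) = (105 + 2*(-15))*(1/12858) - 7114/8277 = (105 - 30)*(1/12858) - 7114/8277 = 75*(1/12858) - 7114/8277 = 25/4286 - 7114/8277 = -30283679/35475222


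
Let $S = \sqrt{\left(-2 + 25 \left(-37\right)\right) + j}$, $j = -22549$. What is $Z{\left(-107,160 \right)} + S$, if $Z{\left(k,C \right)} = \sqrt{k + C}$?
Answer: $\sqrt{53} + 2 i \sqrt{5869} \approx 7.2801 + 153.22 i$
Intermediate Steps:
$Z{\left(k,C \right)} = \sqrt{C + k}$
$S = 2 i \sqrt{5869}$ ($S = \sqrt{\left(-2 + 25 \left(-37\right)\right) - 22549} = \sqrt{\left(-2 - 925\right) - 22549} = \sqrt{-927 - 22549} = \sqrt{-23476} = 2 i \sqrt{5869} \approx 153.22 i$)
$Z{\left(-107,160 \right)} + S = \sqrt{160 - 107} + 2 i \sqrt{5869} = \sqrt{53} + 2 i \sqrt{5869}$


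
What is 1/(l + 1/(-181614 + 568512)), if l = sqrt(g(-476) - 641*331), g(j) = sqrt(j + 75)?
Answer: 1/(1/386898 + sqrt(-212171 + I*sqrt(401))) ≈ 1.0e-7 - 0.002171*I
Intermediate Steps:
g(j) = sqrt(75 + j)
l = sqrt(-212171 + I*sqrt(401)) (l = sqrt(sqrt(75 - 476) - 641*331) = sqrt(sqrt(-401) - 212171) = sqrt(I*sqrt(401) - 212171) = sqrt(-212171 + I*sqrt(401)) ≈ 0.022 + 460.62*I)
1/(l + 1/(-181614 + 568512)) = 1/(sqrt(-212171 + I*sqrt(401)) + 1/(-181614 + 568512)) = 1/(sqrt(-212171 + I*sqrt(401)) + 1/386898) = 1/(1/386898 + sqrt(-212171 + I*sqrt(401)))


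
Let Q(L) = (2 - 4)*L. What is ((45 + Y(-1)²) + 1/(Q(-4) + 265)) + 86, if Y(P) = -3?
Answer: 38221/273 ≈ 140.00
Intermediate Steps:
Q(L) = -2*L
((45 + Y(-1)²) + 1/(Q(-4) + 265)) + 86 = ((45 + (-3)²) + 1/(-2*(-4) + 265)) + 86 = ((45 + 9) + 1/(8 + 265)) + 86 = (54 + 1/273) + 86 = 14743/273 + 86 = 38221/273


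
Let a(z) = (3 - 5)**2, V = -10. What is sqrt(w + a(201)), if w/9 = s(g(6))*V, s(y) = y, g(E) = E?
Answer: 2*I*sqrt(134) ≈ 23.152*I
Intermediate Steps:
a(z) = 4 (a(z) = (-2)**2 = 4)
w = -540 (w = 9*(6*(-10)) = 9*(-60) = -540)
sqrt(w + a(201)) = sqrt(-540 + 4) = sqrt(-536) = 2*I*sqrt(134)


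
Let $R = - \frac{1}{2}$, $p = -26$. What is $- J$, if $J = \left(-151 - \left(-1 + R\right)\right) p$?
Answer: $-3887$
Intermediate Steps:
$R = - \frac{1}{2}$ ($R = \left(-1\right) \frac{1}{2} = - \frac{1}{2} \approx -0.5$)
$J = 3887$ ($J = \left(-151 + \left(\left(6 - 5\right) - - \frac{1}{2}\right)\right) \left(-26\right) = \left(-151 + \left(\left(6 - 5\right) + \frac{1}{2}\right)\right) \left(-26\right) = \left(-151 + \left(1 + \frac{1}{2}\right)\right) \left(-26\right) = \left(-151 + \frac{3}{2}\right) \left(-26\right) = \left(- \frac{299}{2}\right) \left(-26\right) = 3887$)
$- J = \left(-1\right) 3887 = -3887$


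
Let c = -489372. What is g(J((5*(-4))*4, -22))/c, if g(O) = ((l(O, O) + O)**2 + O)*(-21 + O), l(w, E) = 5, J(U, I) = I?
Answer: 3827/163124 ≈ 0.023461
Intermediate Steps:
g(O) = (-21 + O)*(O + (5 + O)**2) (g(O) = ((5 + O)**2 + O)*(-21 + O) = (O + (5 + O)**2)*(-21 + O) = (-21 + O)*(O + (5 + O)**2))
g(J((5*(-4))*4, -22))/c = (-525 + (-22)**3 - 206*(-22) - 10*(-22)**2)/(-489372) = (-525 - 10648 + 4532 - 10*484)*(-1/489372) = (-525 - 10648 + 4532 - 4840)*(-1/489372) = -11481*(-1/489372) = 3827/163124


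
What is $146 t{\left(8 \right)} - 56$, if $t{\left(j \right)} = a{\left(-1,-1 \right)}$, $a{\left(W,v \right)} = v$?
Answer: $-202$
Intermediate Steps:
$t{\left(j \right)} = -1$
$146 t{\left(8 \right)} - 56 = 146 \left(-1\right) - 56 = -146 - 56 = -202$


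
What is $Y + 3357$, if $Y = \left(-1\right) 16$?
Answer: $3341$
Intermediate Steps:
$Y = -16$
$Y + 3357 = -16 + 3357 = 3341$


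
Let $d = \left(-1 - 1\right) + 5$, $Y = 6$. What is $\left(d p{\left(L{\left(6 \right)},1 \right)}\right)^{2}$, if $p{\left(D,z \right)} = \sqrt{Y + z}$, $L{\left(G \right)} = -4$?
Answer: $63$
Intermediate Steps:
$p{\left(D,z \right)} = \sqrt{6 + z}$
$d = 3$ ($d = -2 + 5 = 3$)
$\left(d p{\left(L{\left(6 \right)},1 \right)}\right)^{2} = \left(3 \sqrt{6 + 1}\right)^{2} = \left(3 \sqrt{7}\right)^{2} = 63$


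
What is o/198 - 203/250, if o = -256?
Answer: -52097/24750 ≈ -2.1049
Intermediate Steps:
o/198 - 203/250 = -256/198 - 203/250 = -256*1/198 - 203*1/250 = -128/99 - 203/250 = -52097/24750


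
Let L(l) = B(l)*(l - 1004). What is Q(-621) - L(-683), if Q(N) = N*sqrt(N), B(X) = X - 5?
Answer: -1160656 - 1863*I*sqrt(69) ≈ -1.1607e+6 - 15475.0*I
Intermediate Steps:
B(X) = -5 + X
Q(N) = N**(3/2)
L(l) = (-1004 + l)*(-5 + l) (L(l) = (-5 + l)*(l - 1004) = (-5 + l)*(-1004 + l) = (-1004 + l)*(-5 + l))
Q(-621) - L(-683) = (-621)**(3/2) - (-1004 - 683)*(-5 - 683) = -1863*I*sqrt(69) - (-1687)*(-688) = -1863*I*sqrt(69) - 1*1160656 = -1863*I*sqrt(69) - 1160656 = -1160656 - 1863*I*sqrt(69)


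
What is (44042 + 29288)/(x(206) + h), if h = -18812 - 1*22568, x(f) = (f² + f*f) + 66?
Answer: 36665/21779 ≈ 1.6835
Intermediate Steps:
x(f) = 66 + 2*f² (x(f) = (f² + f²) + 66 = 2*f² + 66 = 66 + 2*f²)
h = -41380 (h = -18812 - 22568 = -41380)
(44042 + 29288)/(x(206) + h) = (44042 + 29288)/((66 + 2*206²) - 41380) = 73330/((66 + 2*42436) - 41380) = 73330/((66 + 84872) - 41380) = 73330/(84938 - 41380) = 73330/43558 = 73330*(1/43558) = 36665/21779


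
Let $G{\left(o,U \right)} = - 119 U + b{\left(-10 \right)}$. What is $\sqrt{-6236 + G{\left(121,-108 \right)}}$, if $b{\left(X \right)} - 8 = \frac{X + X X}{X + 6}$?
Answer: $\frac{9 \sqrt{326}}{2} \approx 81.25$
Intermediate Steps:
$b{\left(X \right)} = 8 + \frac{X + X^{2}}{6 + X}$ ($b{\left(X \right)} = 8 + \frac{X + X X}{X + 6} = 8 + \frac{X + X^{2}}{6 + X}$)
$G{\left(o,U \right)} = - \frac{29}{2} - 119 U$ ($G{\left(o,U \right)} = - 119 U + \frac{48 + \left(-10\right)^{2} + 9 \left(-10\right)}{6 - 10} = - 119 U + \frac{48 + 100 - 90}{-4} = - 119 U - \frac{29}{2} = - \frac{29}{2} - 119 U$)
$\sqrt{-6236 + G{\left(121,-108 \right)}} = \sqrt{-6236 - - \frac{25675}{2}} = \sqrt{-6236 + \left(- \frac{29}{2} + 12852\right)} = \sqrt{-6236 + \frac{25675}{2}} = \sqrt{\frac{13203}{2}} = \frac{9 \sqrt{326}}{2}$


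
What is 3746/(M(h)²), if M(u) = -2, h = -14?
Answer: 1873/2 ≈ 936.50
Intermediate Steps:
3746/(M(h)²) = 3746/((-2)²) = 3746/4 = 3746*(¼) = 1873/2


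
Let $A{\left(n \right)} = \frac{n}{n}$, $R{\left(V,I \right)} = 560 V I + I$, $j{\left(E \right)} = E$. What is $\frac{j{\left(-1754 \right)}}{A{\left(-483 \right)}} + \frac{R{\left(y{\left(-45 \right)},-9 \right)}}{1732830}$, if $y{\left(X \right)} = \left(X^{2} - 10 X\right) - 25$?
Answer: $- \frac{1017243943}{577610} \approx -1761.1$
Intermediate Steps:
$y{\left(X \right)} = -25 + X^{2} - 10 X$
$R{\left(V,I \right)} = I + 560 I V$ ($R{\left(V,I \right)} = 560 I V + I = I + 560 I V$)
$A{\left(n \right)} = 1$
$\frac{j{\left(-1754 \right)}}{A{\left(-483 \right)}} + \frac{R{\left(y{\left(-45 \right)},-9 \right)}}{1732830} = - \frac{1754}{1} + \frac{\left(-9\right) \left(1 + 560 \left(-25 + \left(-45\right)^{2} - -450\right)\right)}{1732830} = \left(-1754\right) 1 + - 9 \left(1 + 560 \left(-25 + 2025 + 450\right)\right) \frac{1}{1732830} = -1754 + - 9 \left(1 + 560 \cdot 2450\right) \frac{1}{1732830} = -1754 + - 9 \left(1 + 1372000\right) \frac{1}{1732830} = -1754 + \left(-9\right) 1372001 \cdot \frac{1}{1732830} = -1754 - \frac{4116003}{577610} = - \frac{1017243943}{577610}$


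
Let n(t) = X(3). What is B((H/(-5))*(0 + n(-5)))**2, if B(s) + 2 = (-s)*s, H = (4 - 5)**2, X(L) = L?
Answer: 3481/625 ≈ 5.5696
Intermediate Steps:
H = 1 (H = (-1)**2 = 1)
n(t) = 3
B(s) = -2 - s**2 (B(s) = -2 + (-s)*s = -2 - s**2)
B((H/(-5))*(0 + n(-5)))**2 = (-2 - ((1/(-5))*(0 + 3))**2)**2 = (-2 - ((1*(-1/5))*3)**2)**2 = (-2 - (-1/5*3)**2)**2 = (-2 - (-3/5)**2)**2 = (-2 - 1*9/25)**2 = (-2 - 9/25)**2 = (-59/25)**2 = 3481/625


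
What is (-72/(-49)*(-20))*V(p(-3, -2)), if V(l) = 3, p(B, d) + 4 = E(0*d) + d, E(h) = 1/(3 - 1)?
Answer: -4320/49 ≈ -88.163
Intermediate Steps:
E(h) = ½ (E(h) = 1/2 = ½)
p(B, d) = -7/2 + d (p(B, d) = -4 + (½ + d) = -7/2 + d)
(-72/(-49)*(-20))*V(p(-3, -2)) = (-72/(-49)*(-20))*3 = (-72*(-1/49)*(-20))*3 = ((72/49)*(-20))*3 = -1440/49*3 = -4320/49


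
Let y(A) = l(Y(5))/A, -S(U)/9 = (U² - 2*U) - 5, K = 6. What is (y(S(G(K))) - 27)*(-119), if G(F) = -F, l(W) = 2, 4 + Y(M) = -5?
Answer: 1243669/387 ≈ 3213.6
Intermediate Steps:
Y(M) = -9 (Y(M) = -4 - 5 = -9)
S(U) = 45 - 9*U² + 18*U (S(U) = -9*((U² - 2*U) - 5) = -9*(-5 + U² - 2*U) = 45 - 9*U² + 18*U)
y(A) = 2/A
(y(S(G(K))) - 27)*(-119) = (2/(45 - 9*(-1*6)² + 18*(-1*6)) - 27)*(-119) = (2/(45 - 9*(-6)² + 18*(-6)) - 27)*(-119) = (2/(45 - 9*36 - 108) - 27)*(-119) = (2/(45 - 324 - 108) - 27)*(-119) = (2/(-387) - 27)*(-119) = (2*(-1/387) - 27)*(-119) = (-2/387 - 27)*(-119) = -10451/387*(-119) = 1243669/387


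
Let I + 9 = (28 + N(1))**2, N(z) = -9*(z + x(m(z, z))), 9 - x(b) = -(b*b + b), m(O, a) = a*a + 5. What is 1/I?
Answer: 1/193591 ≈ 5.1655e-6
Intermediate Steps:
m(O, a) = 5 + a**2 (m(O, a) = a**2 + 5 = 5 + a**2)
x(b) = 9 + b + b**2 (x(b) = 9 - (-1)*(b*b + b) = 9 - (-1)*(b**2 + b) = 9 - (-1)*(b + b**2) = 9 - (-b - b**2) = 9 + (b + b**2) = 9 + b + b**2)
N(z) = -126 - 9*z - 9*z**2 - 9*(5 + z**2)**2 (N(z) = -9*(z + (9 + (5 + z**2) + (5 + z**2)**2)) = -9*(z + (14 + z**2 + (5 + z**2)**2)) = -9*(14 + z + z**2 + (5 + z**2)**2) = -126 - 9*z - 9*z**2 - 9*(5 + z**2)**2)
I = 193591 (I = -9 + (28 + (-351 - 99*1**2 - 9*1 - 9*1**4))**2 = -9 + (28 + (-351 - 99*1 - 9 - 9*1))**2 = -9 + (28 + (-351 - 99 - 9 - 9))**2 = -9 + (28 - 468)**2 = -9 + (-440)**2 = -9 + 193600 = 193591)
1/I = 1/193591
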